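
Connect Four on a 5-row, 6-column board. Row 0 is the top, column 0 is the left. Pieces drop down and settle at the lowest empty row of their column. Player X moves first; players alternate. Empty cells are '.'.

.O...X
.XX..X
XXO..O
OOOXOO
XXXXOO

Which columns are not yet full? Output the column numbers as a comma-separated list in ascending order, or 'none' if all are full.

col 0: top cell = '.' → open
col 1: top cell = 'O' → FULL
col 2: top cell = '.' → open
col 3: top cell = '.' → open
col 4: top cell = '.' → open
col 5: top cell = 'X' → FULL

Answer: 0,2,3,4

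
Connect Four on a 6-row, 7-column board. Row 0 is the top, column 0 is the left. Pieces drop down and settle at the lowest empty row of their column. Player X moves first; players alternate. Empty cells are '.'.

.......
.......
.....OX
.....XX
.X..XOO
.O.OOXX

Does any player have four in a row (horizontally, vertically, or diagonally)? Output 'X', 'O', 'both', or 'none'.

none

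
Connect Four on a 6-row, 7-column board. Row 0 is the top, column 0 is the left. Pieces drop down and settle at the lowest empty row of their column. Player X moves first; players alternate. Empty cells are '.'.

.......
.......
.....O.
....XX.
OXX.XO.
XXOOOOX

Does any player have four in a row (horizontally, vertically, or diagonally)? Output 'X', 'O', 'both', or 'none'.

O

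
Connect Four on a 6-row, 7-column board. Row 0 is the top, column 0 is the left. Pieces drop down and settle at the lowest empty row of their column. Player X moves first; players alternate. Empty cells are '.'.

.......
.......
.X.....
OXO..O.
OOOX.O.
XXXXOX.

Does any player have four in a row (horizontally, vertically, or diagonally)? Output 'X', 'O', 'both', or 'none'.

X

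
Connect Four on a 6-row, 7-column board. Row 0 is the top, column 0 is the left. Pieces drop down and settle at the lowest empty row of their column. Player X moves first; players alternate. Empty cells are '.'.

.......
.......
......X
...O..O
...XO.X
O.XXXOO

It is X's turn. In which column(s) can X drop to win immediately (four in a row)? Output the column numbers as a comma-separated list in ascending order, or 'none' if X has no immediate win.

col 0: drop X → no win
col 1: drop X → WIN!
col 2: drop X → no win
col 3: drop X → no win
col 4: drop X → no win
col 5: drop X → no win
col 6: drop X → no win

Answer: 1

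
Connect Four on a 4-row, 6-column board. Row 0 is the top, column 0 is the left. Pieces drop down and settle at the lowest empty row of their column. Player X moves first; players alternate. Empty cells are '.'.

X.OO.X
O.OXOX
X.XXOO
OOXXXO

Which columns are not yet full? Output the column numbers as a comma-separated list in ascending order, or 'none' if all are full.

col 0: top cell = 'X' → FULL
col 1: top cell = '.' → open
col 2: top cell = 'O' → FULL
col 3: top cell = 'O' → FULL
col 4: top cell = '.' → open
col 5: top cell = 'X' → FULL

Answer: 1,4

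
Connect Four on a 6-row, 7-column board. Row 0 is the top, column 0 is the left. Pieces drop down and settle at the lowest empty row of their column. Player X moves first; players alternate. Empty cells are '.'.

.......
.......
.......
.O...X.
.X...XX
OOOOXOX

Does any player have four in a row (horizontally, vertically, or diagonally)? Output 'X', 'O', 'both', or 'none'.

O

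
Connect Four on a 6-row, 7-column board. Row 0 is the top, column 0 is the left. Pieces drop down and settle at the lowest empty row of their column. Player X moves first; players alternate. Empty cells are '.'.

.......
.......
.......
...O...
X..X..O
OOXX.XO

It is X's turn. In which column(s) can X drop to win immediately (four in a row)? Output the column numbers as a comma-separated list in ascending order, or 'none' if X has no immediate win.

col 0: drop X → no win
col 1: drop X → no win
col 2: drop X → no win
col 3: drop X → no win
col 4: drop X → WIN!
col 5: drop X → no win
col 6: drop X → no win

Answer: 4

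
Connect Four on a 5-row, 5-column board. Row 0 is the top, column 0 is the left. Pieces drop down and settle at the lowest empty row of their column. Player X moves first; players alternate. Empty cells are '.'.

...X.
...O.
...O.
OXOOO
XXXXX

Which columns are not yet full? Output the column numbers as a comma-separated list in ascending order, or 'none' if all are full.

col 0: top cell = '.' → open
col 1: top cell = '.' → open
col 2: top cell = '.' → open
col 3: top cell = 'X' → FULL
col 4: top cell = '.' → open

Answer: 0,1,2,4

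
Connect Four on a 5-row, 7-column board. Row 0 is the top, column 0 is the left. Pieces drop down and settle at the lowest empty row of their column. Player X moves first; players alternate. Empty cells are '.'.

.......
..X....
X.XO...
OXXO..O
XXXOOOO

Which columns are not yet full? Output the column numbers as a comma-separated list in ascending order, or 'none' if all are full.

col 0: top cell = '.' → open
col 1: top cell = '.' → open
col 2: top cell = '.' → open
col 3: top cell = '.' → open
col 4: top cell = '.' → open
col 5: top cell = '.' → open
col 6: top cell = '.' → open

Answer: 0,1,2,3,4,5,6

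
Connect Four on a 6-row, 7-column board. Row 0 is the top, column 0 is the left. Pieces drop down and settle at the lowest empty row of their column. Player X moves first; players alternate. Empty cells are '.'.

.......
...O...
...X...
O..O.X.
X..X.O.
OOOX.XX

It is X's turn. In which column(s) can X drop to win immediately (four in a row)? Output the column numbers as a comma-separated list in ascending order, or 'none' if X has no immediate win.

col 0: drop X → no win
col 1: drop X → no win
col 2: drop X → no win
col 3: drop X → no win
col 4: drop X → WIN!
col 5: drop X → no win
col 6: drop X → no win

Answer: 4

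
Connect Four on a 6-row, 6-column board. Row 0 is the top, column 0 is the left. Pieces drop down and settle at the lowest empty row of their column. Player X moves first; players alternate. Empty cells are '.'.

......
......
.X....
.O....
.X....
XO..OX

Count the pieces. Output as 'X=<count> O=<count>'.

X=4 O=3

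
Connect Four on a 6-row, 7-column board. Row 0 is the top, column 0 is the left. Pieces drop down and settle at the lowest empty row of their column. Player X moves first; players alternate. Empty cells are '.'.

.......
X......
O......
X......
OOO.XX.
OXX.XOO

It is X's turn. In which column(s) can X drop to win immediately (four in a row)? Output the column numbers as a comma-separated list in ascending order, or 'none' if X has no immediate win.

col 0: drop X → no win
col 1: drop X → no win
col 2: drop X → no win
col 3: drop X → WIN!
col 4: drop X → no win
col 5: drop X → no win
col 6: drop X → no win

Answer: 3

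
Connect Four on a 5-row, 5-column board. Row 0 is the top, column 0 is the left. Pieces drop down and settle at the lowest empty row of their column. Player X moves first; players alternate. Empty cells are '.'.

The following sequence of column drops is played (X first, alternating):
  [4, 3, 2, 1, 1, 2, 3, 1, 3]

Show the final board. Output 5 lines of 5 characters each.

Answer: .....
.....
.O.X.
.XOX.
.OXOX

Derivation:
Move 1: X drops in col 4, lands at row 4
Move 2: O drops in col 3, lands at row 4
Move 3: X drops in col 2, lands at row 4
Move 4: O drops in col 1, lands at row 4
Move 5: X drops in col 1, lands at row 3
Move 6: O drops in col 2, lands at row 3
Move 7: X drops in col 3, lands at row 3
Move 8: O drops in col 1, lands at row 2
Move 9: X drops in col 3, lands at row 2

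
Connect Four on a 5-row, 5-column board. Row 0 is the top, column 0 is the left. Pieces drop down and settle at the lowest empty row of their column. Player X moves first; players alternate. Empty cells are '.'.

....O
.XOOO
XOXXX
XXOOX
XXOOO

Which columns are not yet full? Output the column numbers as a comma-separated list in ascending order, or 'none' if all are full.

col 0: top cell = '.' → open
col 1: top cell = '.' → open
col 2: top cell = '.' → open
col 3: top cell = '.' → open
col 4: top cell = 'O' → FULL

Answer: 0,1,2,3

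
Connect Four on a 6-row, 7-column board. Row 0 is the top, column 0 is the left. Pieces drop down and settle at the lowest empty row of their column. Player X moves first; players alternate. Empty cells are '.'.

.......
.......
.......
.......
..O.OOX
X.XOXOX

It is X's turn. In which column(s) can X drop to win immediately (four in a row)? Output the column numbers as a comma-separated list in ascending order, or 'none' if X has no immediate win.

Answer: none

Derivation:
col 0: drop X → no win
col 1: drop X → no win
col 2: drop X → no win
col 3: drop X → no win
col 4: drop X → no win
col 5: drop X → no win
col 6: drop X → no win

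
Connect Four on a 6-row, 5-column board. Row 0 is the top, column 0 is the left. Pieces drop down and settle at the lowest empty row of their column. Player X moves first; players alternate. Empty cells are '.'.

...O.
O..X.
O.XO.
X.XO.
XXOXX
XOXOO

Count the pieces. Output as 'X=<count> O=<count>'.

X=10 O=9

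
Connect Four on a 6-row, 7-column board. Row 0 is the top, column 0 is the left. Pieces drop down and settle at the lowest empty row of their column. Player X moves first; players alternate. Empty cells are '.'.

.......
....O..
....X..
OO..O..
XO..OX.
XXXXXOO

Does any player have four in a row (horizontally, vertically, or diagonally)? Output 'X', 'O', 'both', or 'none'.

X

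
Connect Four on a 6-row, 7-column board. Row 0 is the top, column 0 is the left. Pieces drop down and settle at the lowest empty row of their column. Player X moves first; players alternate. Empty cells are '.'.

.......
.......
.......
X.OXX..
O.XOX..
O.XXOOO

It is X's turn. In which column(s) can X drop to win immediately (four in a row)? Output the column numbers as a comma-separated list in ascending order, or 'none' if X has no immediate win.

Answer: none

Derivation:
col 0: drop X → no win
col 1: drop X → no win
col 2: drop X → no win
col 3: drop X → no win
col 4: drop X → no win
col 5: drop X → no win
col 6: drop X → no win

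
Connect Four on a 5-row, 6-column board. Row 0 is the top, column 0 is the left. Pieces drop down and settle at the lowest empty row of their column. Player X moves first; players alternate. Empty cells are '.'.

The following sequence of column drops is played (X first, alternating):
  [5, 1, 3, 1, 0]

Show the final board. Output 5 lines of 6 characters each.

Move 1: X drops in col 5, lands at row 4
Move 2: O drops in col 1, lands at row 4
Move 3: X drops in col 3, lands at row 4
Move 4: O drops in col 1, lands at row 3
Move 5: X drops in col 0, lands at row 4

Answer: ......
......
......
.O....
XO.X.X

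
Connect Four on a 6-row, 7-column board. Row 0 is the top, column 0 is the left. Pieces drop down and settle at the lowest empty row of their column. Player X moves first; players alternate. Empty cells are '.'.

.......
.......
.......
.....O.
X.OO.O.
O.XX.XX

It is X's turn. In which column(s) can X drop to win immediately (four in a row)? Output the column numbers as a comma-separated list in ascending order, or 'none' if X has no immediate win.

col 0: drop X → no win
col 1: drop X → no win
col 2: drop X → no win
col 3: drop X → no win
col 4: drop X → WIN!
col 5: drop X → no win
col 6: drop X → no win

Answer: 4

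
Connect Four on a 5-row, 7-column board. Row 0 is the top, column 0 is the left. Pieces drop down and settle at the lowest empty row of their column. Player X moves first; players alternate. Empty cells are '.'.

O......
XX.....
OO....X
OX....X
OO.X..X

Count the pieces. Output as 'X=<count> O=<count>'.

X=7 O=6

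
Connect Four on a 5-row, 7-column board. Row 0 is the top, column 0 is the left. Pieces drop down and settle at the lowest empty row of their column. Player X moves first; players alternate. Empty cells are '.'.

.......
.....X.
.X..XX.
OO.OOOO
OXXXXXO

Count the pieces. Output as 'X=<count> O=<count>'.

X=9 O=8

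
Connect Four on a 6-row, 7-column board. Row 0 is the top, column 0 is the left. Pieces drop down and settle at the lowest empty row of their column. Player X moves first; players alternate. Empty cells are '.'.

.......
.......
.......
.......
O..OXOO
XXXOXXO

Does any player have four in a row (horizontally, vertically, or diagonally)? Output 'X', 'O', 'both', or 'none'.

none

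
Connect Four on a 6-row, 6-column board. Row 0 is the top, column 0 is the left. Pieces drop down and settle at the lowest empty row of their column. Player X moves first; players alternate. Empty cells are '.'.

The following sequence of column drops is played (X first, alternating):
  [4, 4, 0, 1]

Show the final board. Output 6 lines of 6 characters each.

Move 1: X drops in col 4, lands at row 5
Move 2: O drops in col 4, lands at row 4
Move 3: X drops in col 0, lands at row 5
Move 4: O drops in col 1, lands at row 5

Answer: ......
......
......
......
....O.
XO..X.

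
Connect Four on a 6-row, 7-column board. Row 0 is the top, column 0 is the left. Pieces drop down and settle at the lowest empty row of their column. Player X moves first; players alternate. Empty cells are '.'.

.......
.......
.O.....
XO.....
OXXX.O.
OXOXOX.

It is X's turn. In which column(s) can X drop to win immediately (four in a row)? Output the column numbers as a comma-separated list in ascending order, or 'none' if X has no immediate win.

Answer: 4

Derivation:
col 0: drop X → no win
col 1: drop X → no win
col 2: drop X → no win
col 3: drop X → no win
col 4: drop X → WIN!
col 5: drop X → no win
col 6: drop X → no win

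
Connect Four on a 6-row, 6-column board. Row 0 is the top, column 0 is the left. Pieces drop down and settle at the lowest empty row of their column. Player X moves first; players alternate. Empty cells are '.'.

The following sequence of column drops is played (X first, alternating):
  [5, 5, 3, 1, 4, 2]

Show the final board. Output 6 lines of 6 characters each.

Move 1: X drops in col 5, lands at row 5
Move 2: O drops in col 5, lands at row 4
Move 3: X drops in col 3, lands at row 5
Move 4: O drops in col 1, lands at row 5
Move 5: X drops in col 4, lands at row 5
Move 6: O drops in col 2, lands at row 5

Answer: ......
......
......
......
.....O
.OOXXX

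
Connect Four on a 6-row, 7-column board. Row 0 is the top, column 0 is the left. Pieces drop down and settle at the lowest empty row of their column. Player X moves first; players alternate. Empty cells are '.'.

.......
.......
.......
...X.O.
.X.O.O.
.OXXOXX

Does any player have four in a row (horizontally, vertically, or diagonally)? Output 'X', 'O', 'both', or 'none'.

none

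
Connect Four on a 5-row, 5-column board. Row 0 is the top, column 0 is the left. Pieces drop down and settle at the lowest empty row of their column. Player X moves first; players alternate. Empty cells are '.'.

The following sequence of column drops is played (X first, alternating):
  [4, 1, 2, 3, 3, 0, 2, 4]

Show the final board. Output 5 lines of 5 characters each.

Answer: .....
.....
.....
..XXO
OOXOX

Derivation:
Move 1: X drops in col 4, lands at row 4
Move 2: O drops in col 1, lands at row 4
Move 3: X drops in col 2, lands at row 4
Move 4: O drops in col 3, lands at row 4
Move 5: X drops in col 3, lands at row 3
Move 6: O drops in col 0, lands at row 4
Move 7: X drops in col 2, lands at row 3
Move 8: O drops in col 4, lands at row 3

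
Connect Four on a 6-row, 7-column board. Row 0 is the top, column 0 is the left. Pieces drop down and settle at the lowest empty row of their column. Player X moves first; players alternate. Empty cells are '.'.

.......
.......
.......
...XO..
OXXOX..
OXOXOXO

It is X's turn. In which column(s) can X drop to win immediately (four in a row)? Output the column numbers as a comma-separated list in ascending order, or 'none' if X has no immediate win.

col 0: drop X → no win
col 1: drop X → no win
col 2: drop X → no win
col 3: drop X → no win
col 4: drop X → WIN!
col 5: drop X → no win
col 6: drop X → no win

Answer: 4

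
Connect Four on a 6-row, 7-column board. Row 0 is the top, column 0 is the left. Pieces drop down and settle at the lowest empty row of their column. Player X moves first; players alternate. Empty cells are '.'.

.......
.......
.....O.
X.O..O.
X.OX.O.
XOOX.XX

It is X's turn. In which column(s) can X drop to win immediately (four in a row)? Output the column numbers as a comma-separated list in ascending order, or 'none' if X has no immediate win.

Answer: 0,4

Derivation:
col 0: drop X → WIN!
col 1: drop X → no win
col 2: drop X → no win
col 3: drop X → no win
col 4: drop X → WIN!
col 5: drop X → no win
col 6: drop X → no win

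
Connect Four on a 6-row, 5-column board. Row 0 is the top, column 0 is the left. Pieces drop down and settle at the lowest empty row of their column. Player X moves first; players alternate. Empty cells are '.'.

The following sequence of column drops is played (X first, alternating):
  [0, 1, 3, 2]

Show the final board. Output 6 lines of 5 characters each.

Answer: .....
.....
.....
.....
.....
XOOX.

Derivation:
Move 1: X drops in col 0, lands at row 5
Move 2: O drops in col 1, lands at row 5
Move 3: X drops in col 3, lands at row 5
Move 4: O drops in col 2, lands at row 5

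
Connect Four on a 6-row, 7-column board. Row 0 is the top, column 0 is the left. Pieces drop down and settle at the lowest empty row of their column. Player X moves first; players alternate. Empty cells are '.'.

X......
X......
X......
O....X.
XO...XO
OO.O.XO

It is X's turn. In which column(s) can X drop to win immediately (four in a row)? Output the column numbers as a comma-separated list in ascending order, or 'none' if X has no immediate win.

Answer: 5

Derivation:
col 1: drop X → no win
col 2: drop X → no win
col 3: drop X → no win
col 4: drop X → no win
col 5: drop X → WIN!
col 6: drop X → no win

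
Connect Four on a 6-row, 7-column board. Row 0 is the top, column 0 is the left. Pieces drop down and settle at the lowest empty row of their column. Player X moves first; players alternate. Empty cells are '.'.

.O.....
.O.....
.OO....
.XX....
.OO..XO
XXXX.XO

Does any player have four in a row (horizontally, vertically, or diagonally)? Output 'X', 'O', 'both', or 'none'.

X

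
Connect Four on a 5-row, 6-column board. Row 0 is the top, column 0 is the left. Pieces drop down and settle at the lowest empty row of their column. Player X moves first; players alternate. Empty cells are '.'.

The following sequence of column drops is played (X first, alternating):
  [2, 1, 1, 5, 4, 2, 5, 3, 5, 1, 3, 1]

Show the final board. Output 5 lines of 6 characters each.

Move 1: X drops in col 2, lands at row 4
Move 2: O drops in col 1, lands at row 4
Move 3: X drops in col 1, lands at row 3
Move 4: O drops in col 5, lands at row 4
Move 5: X drops in col 4, lands at row 4
Move 6: O drops in col 2, lands at row 3
Move 7: X drops in col 5, lands at row 3
Move 8: O drops in col 3, lands at row 4
Move 9: X drops in col 5, lands at row 2
Move 10: O drops in col 1, lands at row 2
Move 11: X drops in col 3, lands at row 3
Move 12: O drops in col 1, lands at row 1

Answer: ......
.O....
.O...X
.XOX.X
.OXOXO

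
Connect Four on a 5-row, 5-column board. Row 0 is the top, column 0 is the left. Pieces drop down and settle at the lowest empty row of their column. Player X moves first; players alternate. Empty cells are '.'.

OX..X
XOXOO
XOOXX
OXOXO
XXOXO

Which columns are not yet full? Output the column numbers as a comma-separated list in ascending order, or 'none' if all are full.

Answer: 2,3

Derivation:
col 0: top cell = 'O' → FULL
col 1: top cell = 'X' → FULL
col 2: top cell = '.' → open
col 3: top cell = '.' → open
col 4: top cell = 'X' → FULL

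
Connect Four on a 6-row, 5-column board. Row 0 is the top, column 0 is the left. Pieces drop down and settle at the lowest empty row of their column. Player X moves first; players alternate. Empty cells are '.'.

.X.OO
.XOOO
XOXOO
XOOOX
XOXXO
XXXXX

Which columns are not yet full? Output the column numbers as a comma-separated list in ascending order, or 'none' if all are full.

Answer: 0,2

Derivation:
col 0: top cell = '.' → open
col 1: top cell = 'X' → FULL
col 2: top cell = '.' → open
col 3: top cell = 'O' → FULL
col 4: top cell = 'O' → FULL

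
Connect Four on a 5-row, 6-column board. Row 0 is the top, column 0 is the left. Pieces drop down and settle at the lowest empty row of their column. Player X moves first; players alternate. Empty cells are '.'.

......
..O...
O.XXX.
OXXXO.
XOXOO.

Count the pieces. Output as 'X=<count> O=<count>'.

X=8 O=7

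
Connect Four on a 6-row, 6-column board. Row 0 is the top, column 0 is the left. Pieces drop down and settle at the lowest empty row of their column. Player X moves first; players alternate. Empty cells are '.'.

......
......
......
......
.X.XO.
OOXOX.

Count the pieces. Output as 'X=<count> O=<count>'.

X=4 O=4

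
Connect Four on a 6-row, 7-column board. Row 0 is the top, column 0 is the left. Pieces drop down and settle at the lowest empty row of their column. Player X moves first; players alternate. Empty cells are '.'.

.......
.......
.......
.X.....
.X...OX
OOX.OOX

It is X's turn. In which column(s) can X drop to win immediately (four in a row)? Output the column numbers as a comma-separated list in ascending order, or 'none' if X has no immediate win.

col 0: drop X → no win
col 1: drop X → no win
col 2: drop X → no win
col 3: drop X → no win
col 4: drop X → no win
col 5: drop X → no win
col 6: drop X → no win

Answer: none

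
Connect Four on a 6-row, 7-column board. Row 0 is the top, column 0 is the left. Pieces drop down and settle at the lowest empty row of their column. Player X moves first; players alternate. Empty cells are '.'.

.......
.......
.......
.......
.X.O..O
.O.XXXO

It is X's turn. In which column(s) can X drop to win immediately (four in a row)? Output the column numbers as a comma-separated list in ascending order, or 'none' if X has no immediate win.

col 0: drop X → no win
col 1: drop X → no win
col 2: drop X → WIN!
col 3: drop X → no win
col 4: drop X → no win
col 5: drop X → no win
col 6: drop X → no win

Answer: 2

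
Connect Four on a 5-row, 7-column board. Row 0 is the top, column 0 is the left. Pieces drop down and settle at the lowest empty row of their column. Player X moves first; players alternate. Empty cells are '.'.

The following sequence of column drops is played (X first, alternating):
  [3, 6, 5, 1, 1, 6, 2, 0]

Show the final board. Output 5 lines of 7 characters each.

Move 1: X drops in col 3, lands at row 4
Move 2: O drops in col 6, lands at row 4
Move 3: X drops in col 5, lands at row 4
Move 4: O drops in col 1, lands at row 4
Move 5: X drops in col 1, lands at row 3
Move 6: O drops in col 6, lands at row 3
Move 7: X drops in col 2, lands at row 4
Move 8: O drops in col 0, lands at row 4

Answer: .......
.......
.......
.X....O
OOXX.XO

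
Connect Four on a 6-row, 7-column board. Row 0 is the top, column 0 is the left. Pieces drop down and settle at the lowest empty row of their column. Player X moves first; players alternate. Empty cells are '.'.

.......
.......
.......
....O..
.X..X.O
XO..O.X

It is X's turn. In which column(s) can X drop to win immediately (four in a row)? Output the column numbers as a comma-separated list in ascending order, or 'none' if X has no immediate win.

col 0: drop X → no win
col 1: drop X → no win
col 2: drop X → no win
col 3: drop X → no win
col 4: drop X → no win
col 5: drop X → no win
col 6: drop X → no win

Answer: none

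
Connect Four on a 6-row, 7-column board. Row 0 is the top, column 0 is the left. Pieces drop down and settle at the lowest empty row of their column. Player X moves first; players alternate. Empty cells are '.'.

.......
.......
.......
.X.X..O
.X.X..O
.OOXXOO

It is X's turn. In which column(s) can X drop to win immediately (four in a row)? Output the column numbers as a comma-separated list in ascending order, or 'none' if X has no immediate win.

col 0: drop X → no win
col 1: drop X → no win
col 2: drop X → no win
col 3: drop X → WIN!
col 4: drop X → no win
col 5: drop X → no win
col 6: drop X → no win

Answer: 3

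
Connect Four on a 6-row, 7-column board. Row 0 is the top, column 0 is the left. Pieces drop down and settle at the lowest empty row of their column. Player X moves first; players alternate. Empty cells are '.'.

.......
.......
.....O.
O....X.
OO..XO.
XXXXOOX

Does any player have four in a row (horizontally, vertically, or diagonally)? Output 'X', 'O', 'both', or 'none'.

X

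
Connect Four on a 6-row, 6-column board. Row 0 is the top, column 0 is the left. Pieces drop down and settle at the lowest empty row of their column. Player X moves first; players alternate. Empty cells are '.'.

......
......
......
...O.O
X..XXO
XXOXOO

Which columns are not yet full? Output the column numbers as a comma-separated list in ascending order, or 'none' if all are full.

Answer: 0,1,2,3,4,5

Derivation:
col 0: top cell = '.' → open
col 1: top cell = '.' → open
col 2: top cell = '.' → open
col 3: top cell = '.' → open
col 4: top cell = '.' → open
col 5: top cell = '.' → open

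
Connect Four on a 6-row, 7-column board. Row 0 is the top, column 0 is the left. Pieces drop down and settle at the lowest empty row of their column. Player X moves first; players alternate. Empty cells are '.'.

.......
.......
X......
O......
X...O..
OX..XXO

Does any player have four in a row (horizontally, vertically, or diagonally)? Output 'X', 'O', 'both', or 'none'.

none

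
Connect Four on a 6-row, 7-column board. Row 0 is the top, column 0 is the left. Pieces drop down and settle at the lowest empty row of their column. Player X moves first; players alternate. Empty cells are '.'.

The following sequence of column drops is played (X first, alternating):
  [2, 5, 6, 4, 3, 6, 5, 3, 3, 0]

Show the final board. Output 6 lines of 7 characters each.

Answer: .......
.......
.......
...X...
...O.XO
O.XXOOX

Derivation:
Move 1: X drops in col 2, lands at row 5
Move 2: O drops in col 5, lands at row 5
Move 3: X drops in col 6, lands at row 5
Move 4: O drops in col 4, lands at row 5
Move 5: X drops in col 3, lands at row 5
Move 6: O drops in col 6, lands at row 4
Move 7: X drops in col 5, lands at row 4
Move 8: O drops in col 3, lands at row 4
Move 9: X drops in col 3, lands at row 3
Move 10: O drops in col 0, lands at row 5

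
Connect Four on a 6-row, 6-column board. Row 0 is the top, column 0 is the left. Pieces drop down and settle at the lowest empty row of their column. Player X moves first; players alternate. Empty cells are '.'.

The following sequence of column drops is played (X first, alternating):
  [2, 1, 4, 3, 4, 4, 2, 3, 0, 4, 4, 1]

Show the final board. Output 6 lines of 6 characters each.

Answer: ......
....X.
....O.
....O.
.OXOX.
XOXOX.

Derivation:
Move 1: X drops in col 2, lands at row 5
Move 2: O drops in col 1, lands at row 5
Move 3: X drops in col 4, lands at row 5
Move 4: O drops in col 3, lands at row 5
Move 5: X drops in col 4, lands at row 4
Move 6: O drops in col 4, lands at row 3
Move 7: X drops in col 2, lands at row 4
Move 8: O drops in col 3, lands at row 4
Move 9: X drops in col 0, lands at row 5
Move 10: O drops in col 4, lands at row 2
Move 11: X drops in col 4, lands at row 1
Move 12: O drops in col 1, lands at row 4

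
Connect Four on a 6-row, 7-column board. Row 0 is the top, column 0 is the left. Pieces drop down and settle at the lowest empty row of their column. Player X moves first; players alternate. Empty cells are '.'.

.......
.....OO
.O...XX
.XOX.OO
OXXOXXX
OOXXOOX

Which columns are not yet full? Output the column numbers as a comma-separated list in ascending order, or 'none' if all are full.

Answer: 0,1,2,3,4,5,6

Derivation:
col 0: top cell = '.' → open
col 1: top cell = '.' → open
col 2: top cell = '.' → open
col 3: top cell = '.' → open
col 4: top cell = '.' → open
col 5: top cell = '.' → open
col 6: top cell = '.' → open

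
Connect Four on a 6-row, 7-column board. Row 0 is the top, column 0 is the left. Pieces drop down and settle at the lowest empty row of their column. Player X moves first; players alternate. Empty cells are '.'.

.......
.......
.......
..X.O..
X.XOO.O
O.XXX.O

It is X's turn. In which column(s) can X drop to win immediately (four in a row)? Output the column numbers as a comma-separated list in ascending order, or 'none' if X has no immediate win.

Answer: 1,2,5

Derivation:
col 0: drop X → no win
col 1: drop X → WIN!
col 2: drop X → WIN!
col 3: drop X → no win
col 4: drop X → no win
col 5: drop X → WIN!
col 6: drop X → no win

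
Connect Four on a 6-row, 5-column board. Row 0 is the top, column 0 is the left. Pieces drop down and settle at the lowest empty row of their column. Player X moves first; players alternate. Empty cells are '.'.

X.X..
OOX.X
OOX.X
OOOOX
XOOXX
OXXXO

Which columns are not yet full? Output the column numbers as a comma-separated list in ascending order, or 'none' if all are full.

col 0: top cell = 'X' → FULL
col 1: top cell = '.' → open
col 2: top cell = 'X' → FULL
col 3: top cell = '.' → open
col 4: top cell = '.' → open

Answer: 1,3,4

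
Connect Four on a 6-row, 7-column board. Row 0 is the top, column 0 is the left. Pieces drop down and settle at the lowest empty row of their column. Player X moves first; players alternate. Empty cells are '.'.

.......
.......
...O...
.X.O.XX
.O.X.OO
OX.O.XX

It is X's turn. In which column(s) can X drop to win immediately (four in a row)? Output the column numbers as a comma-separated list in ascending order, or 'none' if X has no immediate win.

Answer: none

Derivation:
col 0: drop X → no win
col 1: drop X → no win
col 2: drop X → no win
col 3: drop X → no win
col 4: drop X → no win
col 5: drop X → no win
col 6: drop X → no win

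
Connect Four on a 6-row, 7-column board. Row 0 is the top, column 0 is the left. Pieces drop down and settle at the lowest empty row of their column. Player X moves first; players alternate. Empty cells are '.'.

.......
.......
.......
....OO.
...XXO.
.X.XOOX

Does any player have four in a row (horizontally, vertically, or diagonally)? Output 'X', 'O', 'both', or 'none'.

none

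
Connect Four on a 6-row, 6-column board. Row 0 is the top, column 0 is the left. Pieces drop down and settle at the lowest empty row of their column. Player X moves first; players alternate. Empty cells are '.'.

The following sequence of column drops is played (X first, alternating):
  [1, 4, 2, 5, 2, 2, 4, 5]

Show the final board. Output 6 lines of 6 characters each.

Answer: ......
......
......
..O...
..X.XO
.XX.OO

Derivation:
Move 1: X drops in col 1, lands at row 5
Move 2: O drops in col 4, lands at row 5
Move 3: X drops in col 2, lands at row 5
Move 4: O drops in col 5, lands at row 5
Move 5: X drops in col 2, lands at row 4
Move 6: O drops in col 2, lands at row 3
Move 7: X drops in col 4, lands at row 4
Move 8: O drops in col 5, lands at row 4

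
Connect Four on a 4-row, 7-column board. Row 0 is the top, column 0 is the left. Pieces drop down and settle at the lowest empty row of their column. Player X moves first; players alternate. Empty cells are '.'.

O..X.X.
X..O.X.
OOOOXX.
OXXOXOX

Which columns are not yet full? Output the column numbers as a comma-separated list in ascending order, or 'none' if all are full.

Answer: 1,2,4,6

Derivation:
col 0: top cell = 'O' → FULL
col 1: top cell = '.' → open
col 2: top cell = '.' → open
col 3: top cell = 'X' → FULL
col 4: top cell = '.' → open
col 5: top cell = 'X' → FULL
col 6: top cell = '.' → open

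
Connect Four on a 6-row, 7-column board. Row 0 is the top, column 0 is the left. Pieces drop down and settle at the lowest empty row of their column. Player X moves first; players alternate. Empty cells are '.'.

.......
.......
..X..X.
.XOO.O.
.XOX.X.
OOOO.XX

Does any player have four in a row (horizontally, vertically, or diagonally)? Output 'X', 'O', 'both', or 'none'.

O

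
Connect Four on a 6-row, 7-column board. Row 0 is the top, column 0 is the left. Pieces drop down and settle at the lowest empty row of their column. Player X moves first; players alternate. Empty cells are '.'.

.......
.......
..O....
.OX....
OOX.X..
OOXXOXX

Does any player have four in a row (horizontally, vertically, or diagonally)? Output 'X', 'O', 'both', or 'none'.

none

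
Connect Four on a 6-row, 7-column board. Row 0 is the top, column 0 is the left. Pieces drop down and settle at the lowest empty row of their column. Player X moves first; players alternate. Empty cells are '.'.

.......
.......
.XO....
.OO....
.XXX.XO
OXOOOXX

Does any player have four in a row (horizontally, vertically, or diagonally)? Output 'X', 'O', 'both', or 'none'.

none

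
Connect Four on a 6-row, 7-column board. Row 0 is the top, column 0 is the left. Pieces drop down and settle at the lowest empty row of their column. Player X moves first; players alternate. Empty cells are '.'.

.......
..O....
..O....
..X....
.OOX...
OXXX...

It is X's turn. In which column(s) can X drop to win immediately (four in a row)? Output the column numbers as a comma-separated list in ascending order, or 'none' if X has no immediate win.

Answer: 4

Derivation:
col 0: drop X → no win
col 1: drop X → no win
col 2: drop X → no win
col 3: drop X → no win
col 4: drop X → WIN!
col 5: drop X → no win
col 6: drop X → no win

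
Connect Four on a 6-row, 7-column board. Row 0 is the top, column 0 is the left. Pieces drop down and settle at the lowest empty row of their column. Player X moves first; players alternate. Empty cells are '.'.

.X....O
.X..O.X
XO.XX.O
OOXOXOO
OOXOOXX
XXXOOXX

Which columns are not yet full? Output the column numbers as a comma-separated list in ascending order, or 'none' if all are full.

col 0: top cell = '.' → open
col 1: top cell = 'X' → FULL
col 2: top cell = '.' → open
col 3: top cell = '.' → open
col 4: top cell = '.' → open
col 5: top cell = '.' → open
col 6: top cell = 'O' → FULL

Answer: 0,2,3,4,5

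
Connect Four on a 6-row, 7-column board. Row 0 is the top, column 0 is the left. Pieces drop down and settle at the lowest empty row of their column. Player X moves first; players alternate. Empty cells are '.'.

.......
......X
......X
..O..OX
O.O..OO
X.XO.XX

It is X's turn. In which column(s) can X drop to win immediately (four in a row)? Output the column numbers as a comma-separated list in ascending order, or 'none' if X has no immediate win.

col 0: drop X → no win
col 1: drop X → no win
col 2: drop X → no win
col 3: drop X → no win
col 4: drop X → no win
col 5: drop X → no win
col 6: drop X → WIN!

Answer: 6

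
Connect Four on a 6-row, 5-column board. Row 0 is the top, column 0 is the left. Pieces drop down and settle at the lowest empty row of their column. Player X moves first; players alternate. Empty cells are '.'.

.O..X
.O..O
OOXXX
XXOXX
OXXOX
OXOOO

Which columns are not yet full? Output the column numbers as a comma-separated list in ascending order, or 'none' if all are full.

Answer: 0,2,3

Derivation:
col 0: top cell = '.' → open
col 1: top cell = 'O' → FULL
col 2: top cell = '.' → open
col 3: top cell = '.' → open
col 4: top cell = 'X' → FULL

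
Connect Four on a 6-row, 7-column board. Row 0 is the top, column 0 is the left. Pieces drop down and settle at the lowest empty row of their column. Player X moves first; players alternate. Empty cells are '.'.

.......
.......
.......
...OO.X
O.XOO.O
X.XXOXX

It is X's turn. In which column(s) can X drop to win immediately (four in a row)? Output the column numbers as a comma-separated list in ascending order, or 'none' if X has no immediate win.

col 0: drop X → no win
col 1: drop X → WIN!
col 2: drop X → no win
col 3: drop X → no win
col 4: drop X → no win
col 5: drop X → no win
col 6: drop X → no win

Answer: 1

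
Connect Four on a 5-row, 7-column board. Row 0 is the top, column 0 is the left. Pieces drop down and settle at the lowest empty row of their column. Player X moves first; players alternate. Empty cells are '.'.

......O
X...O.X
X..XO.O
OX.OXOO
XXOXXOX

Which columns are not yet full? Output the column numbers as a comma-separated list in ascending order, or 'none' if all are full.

col 0: top cell = '.' → open
col 1: top cell = '.' → open
col 2: top cell = '.' → open
col 3: top cell = '.' → open
col 4: top cell = '.' → open
col 5: top cell = '.' → open
col 6: top cell = 'O' → FULL

Answer: 0,1,2,3,4,5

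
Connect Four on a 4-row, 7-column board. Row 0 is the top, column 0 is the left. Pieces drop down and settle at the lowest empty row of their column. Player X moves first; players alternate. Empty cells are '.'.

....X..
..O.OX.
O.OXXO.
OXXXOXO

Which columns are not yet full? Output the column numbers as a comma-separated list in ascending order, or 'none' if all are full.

Answer: 0,1,2,3,5,6

Derivation:
col 0: top cell = '.' → open
col 1: top cell = '.' → open
col 2: top cell = '.' → open
col 3: top cell = '.' → open
col 4: top cell = 'X' → FULL
col 5: top cell = '.' → open
col 6: top cell = '.' → open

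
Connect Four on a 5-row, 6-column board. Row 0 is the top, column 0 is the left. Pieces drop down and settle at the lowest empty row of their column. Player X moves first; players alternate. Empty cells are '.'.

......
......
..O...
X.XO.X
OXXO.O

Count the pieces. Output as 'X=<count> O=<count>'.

X=5 O=5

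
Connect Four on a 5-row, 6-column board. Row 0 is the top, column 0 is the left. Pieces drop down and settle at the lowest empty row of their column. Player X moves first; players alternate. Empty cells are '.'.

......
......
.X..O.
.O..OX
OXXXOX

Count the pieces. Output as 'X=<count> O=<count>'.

X=6 O=5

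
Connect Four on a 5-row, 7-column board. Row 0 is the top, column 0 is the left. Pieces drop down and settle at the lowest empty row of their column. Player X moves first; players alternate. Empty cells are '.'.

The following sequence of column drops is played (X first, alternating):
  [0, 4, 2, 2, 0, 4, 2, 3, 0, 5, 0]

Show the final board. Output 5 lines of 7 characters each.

Move 1: X drops in col 0, lands at row 4
Move 2: O drops in col 4, lands at row 4
Move 3: X drops in col 2, lands at row 4
Move 4: O drops in col 2, lands at row 3
Move 5: X drops in col 0, lands at row 3
Move 6: O drops in col 4, lands at row 3
Move 7: X drops in col 2, lands at row 2
Move 8: O drops in col 3, lands at row 4
Move 9: X drops in col 0, lands at row 2
Move 10: O drops in col 5, lands at row 4
Move 11: X drops in col 0, lands at row 1

Answer: .......
X......
X.X....
X.O.O..
X.XOOO.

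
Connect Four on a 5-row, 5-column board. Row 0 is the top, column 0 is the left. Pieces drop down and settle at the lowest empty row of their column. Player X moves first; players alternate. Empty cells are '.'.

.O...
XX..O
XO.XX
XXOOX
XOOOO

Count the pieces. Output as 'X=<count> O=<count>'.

X=9 O=9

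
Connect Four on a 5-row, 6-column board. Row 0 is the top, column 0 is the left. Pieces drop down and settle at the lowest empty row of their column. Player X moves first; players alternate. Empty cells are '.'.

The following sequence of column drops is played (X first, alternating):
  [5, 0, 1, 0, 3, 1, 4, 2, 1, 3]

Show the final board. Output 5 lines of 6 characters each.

Move 1: X drops in col 5, lands at row 4
Move 2: O drops in col 0, lands at row 4
Move 3: X drops in col 1, lands at row 4
Move 4: O drops in col 0, lands at row 3
Move 5: X drops in col 3, lands at row 4
Move 6: O drops in col 1, lands at row 3
Move 7: X drops in col 4, lands at row 4
Move 8: O drops in col 2, lands at row 4
Move 9: X drops in col 1, lands at row 2
Move 10: O drops in col 3, lands at row 3

Answer: ......
......
.X....
OO.O..
OXOXXX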